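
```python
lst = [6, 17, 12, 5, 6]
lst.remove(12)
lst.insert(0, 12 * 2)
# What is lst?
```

After line 1: lst = [6, 17, 12, 5, 6]
After line 2 (remove first 12): lst = [6, 17, 5, 6]
After line 3 (insert 24 at index 0): lst = [24, 6, 17, 5, 6]

[24, 6, 17, 5, 6]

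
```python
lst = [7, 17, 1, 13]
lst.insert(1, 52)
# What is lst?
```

[7, 52, 17, 1, 13]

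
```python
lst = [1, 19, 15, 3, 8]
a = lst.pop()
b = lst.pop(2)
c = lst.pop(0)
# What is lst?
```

After line 1: lst = [1, 19, 15, 3, 8]
After line 2 (pop() -> a = 8): lst = [1, 19, 15, 3]
After line 3 (pop(2) -> b = 15): lst = [1, 19, 3]
After line 4 (pop(0) -> c = 1): lst = [19, 3]

[19, 3]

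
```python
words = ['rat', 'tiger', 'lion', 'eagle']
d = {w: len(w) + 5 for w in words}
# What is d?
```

{'rat': 8, 'tiger': 10, 'lion': 9, 'eagle': 10}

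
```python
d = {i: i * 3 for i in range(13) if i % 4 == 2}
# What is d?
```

{2: 6, 6: 18, 10: 30}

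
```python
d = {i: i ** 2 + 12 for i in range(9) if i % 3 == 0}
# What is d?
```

{0: 12, 3: 21, 6: 48}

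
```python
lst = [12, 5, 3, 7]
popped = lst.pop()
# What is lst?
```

[12, 5, 3]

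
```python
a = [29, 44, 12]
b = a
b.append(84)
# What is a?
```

After line 1: a = [29, 44, 12]
After line 2 (b = a is an alias, same object): a = [29, 44, 12], b = [29, 44, 12]
After line 3 (b.append mutates the shared list): a = [29, 44, 12, 84], b = [29, 44, 12, 84]

[29, 44, 12, 84]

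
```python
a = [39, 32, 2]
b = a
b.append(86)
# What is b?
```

After line 1: a = [39, 32, 2]
After line 2 (b = a is an alias, same object): a = [39, 32, 2], b = [39, 32, 2]
After line 3 (b.append mutates the shared list): a = [39, 32, 2, 86], b = [39, 32, 2, 86]

[39, 32, 2, 86]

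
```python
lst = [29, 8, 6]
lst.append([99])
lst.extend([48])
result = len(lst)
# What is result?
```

After line 1: lst = [29, 8, 6]
After line 2 (append adds [99] as single element): lst = [29, 8, 6, [99]]
After line 3 (extend unpacks [48], adds 48): lst = [29, 8, 6, [99], 48]
After line 4: result = len(lst) = 5

5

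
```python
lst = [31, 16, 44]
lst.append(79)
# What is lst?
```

[31, 16, 44, 79]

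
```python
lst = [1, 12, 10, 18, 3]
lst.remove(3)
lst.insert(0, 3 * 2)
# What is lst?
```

After line 1: lst = [1, 12, 10, 18, 3]
After line 2 (remove first 3): lst = [1, 12, 10, 18]
After line 3 (insert 6 at index 0): lst = [6, 1, 12, 10, 18]

[6, 1, 12, 10, 18]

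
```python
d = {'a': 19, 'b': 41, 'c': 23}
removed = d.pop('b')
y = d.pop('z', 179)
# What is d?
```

After line 1: d = {'a': 19, 'b': 41, 'c': 23}
After line 2 (pop 'b' returns 41): d = {'a': 19, 'c': 23}, removed = 41
After line 3 (pop 'z' missing, returns default 179): d = {'a': 19, 'c': 23}, y = 179

{'a': 19, 'c': 23}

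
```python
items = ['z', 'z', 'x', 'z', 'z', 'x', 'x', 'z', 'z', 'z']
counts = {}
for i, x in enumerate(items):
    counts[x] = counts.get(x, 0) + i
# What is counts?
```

Initial: counts = {}, items = ['z', 'z', 'x', 'z', 'z', 'x', 'x', 'z', 'z', 'z']
i=0, x='z': counts = {'z': 0}
i=1, x='z': counts = {'z': 1}
i=2, x='x': counts = {'z': 1, 'x': 2}
i=3, x='z': counts = {'z': 4, 'x': 2}
i=4, x='z': counts = {'z': 8, 'x': 2}
i=5, x='x': counts = {'z': 8, 'x': 7}
i=6, x='x': counts = {'z': 8, 'x': 13}
i=7, x='z': counts = {'z': 15, 'x': 13}
i=8, x='z': counts = {'z': 23, 'x': 13}
i=9, x='z': counts = {'z': 32, 'x': 13}

{'z': 32, 'x': 13}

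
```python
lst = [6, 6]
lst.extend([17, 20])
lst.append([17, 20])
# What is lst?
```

After line 1: lst = [6, 6]
After line 2 (extend unpacks [17, 20]): lst = [6, 6, 17, 20]
After line 3 (append adds [17, 20] as single element): lst = [6, 6, 17, 20, [17, 20]]

[6, 6, 17, 20, [17, 20]]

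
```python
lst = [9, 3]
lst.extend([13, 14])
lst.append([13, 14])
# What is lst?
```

After line 1: lst = [9, 3]
After line 2 (extend unpacks [13, 14]): lst = [9, 3, 13, 14]
After line 3 (append adds [13, 14] as single element): lst = [9, 3, 13, 14, [13, 14]]

[9, 3, 13, 14, [13, 14]]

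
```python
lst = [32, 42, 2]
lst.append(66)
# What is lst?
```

[32, 42, 2, 66]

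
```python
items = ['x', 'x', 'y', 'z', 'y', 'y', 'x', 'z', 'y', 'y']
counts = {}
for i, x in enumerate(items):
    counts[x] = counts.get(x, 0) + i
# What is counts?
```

Initial: counts = {}, items = ['x', 'x', 'y', 'z', 'y', 'y', 'x', 'z', 'y', 'y']
i=0, x='x': counts = {'x': 0}
i=1, x='x': counts = {'x': 1}
i=2, x='y': counts = {'x': 1, 'y': 2}
i=3, x='z': counts = {'x': 1, 'y': 2, 'z': 3}
i=4, x='y': counts = {'x': 1, 'y': 6, 'z': 3}
i=5, x='y': counts = {'x': 1, 'y': 11, 'z': 3}
i=6, x='x': counts = {'x': 7, 'y': 11, 'z': 3}
i=7, x='z': counts = {'x': 7, 'y': 11, 'z': 10}
i=8, x='y': counts = {'x': 7, 'y': 19, 'z': 10}
i=9, x='y': counts = {'x': 7, 'y': 28, 'z': 10}

{'x': 7, 'y': 28, 'z': 10}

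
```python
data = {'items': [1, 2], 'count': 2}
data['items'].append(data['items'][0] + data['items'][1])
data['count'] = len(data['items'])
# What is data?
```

After line 1: data = {'items': [1, 2], 'count': 2}
After line 2 (append 1 + 2 = 3): data = {'items': [1, 2, 3], 'count': 2}
After line 3 (count = len(items) = 3): data = {'items': [1, 2, 3], 'count': 3}

{'items': [1, 2, 3], 'count': 3}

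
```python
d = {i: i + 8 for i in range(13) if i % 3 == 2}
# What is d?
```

{2: 10, 5: 13, 8: 16, 11: 19}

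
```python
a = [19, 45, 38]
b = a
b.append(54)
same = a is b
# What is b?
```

After line 1: a = [19, 45, 38]
After line 2 (b = a is an alias, same object): a = [19, 45, 38], b = [19, 45, 38]
After line 3 (b.append mutates the shared list): a = [19, 45, 38, 54], b = [19, 45, 38, 54]
After line 4 (same = a is b; same object -> True): same = True

[19, 45, 38, 54]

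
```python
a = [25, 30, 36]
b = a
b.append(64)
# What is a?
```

After line 1: a = [25, 30, 36]
After line 2 (b = a is an alias, same object): a = [25, 30, 36], b = [25, 30, 36]
After line 3 (b.append mutates the shared list): a = [25, 30, 36, 64], b = [25, 30, 36, 64]

[25, 30, 36, 64]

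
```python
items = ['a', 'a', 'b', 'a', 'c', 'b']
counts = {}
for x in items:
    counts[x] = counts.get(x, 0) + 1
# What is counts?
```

Initial: counts = {}, items = ['a', 'a', 'b', 'a', 'c', 'b']
See 'a': counts = {'a': 1}
See 'a': counts = {'a': 2}
See 'b': counts = {'a': 2, 'b': 1}
See 'a': counts = {'a': 3, 'b': 1}
See 'c': counts = {'a': 3, 'b': 1, 'c': 1}
See 'b': counts = {'a': 3, 'b': 2, 'c': 1}

{'a': 3, 'b': 2, 'c': 1}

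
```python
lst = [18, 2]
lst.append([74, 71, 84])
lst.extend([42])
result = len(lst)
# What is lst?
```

After line 1: lst = [18, 2]
After line 2 (append adds [74, 71, 84] as single element): lst = [18, 2, [74, 71, 84]]
After line 3 (extend unpacks [42], adds 42): lst = [18, 2, [74, 71, 84], 42]
After line 4: result = len(lst) = 4

[18, 2, [74, 71, 84], 42]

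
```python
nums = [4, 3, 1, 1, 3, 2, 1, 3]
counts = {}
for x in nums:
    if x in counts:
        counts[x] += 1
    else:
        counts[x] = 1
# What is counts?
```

Initial: counts = {}, nums = [4, 3, 1, 1, 3, 2, 1, 3]
See 4: counts = {4: 1}
See 3: counts = {4: 1, 3: 1}
See 1: counts = {4: 1, 3: 1, 1: 1}
See 1: counts = {4: 1, 3: 1, 1: 2}
See 3: counts = {4: 1, 3: 2, 1: 2}
See 2: counts = {4: 1, 3: 2, 1: 2, 2: 1}
See 1: counts = {4: 1, 3: 2, 1: 3, 2: 1}
See 3: counts = {4: 1, 3: 3, 1: 3, 2: 1}

{4: 1, 3: 3, 1: 3, 2: 1}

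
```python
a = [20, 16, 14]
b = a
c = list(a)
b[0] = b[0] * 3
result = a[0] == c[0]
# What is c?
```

After line 1: a = [20, 16, 14]
After line 2 (b = a, alias): a = [20, 16, 14], b = [20, 16, 14]
After line 3 (c = list(a) is a copy, new object): c = [20, 16, 14]
After line 4 (b[0] = 20 * 3 = 60; mutates shared a/b): a = b = [60, 16, 14], c = [20, 16, 14]
After line 5 (a[0] = 60, c[0] = 20; result = False)

[20, 16, 14]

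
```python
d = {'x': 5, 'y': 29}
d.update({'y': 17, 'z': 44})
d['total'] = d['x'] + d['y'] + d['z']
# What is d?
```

After line 1: d = {'x': 5, 'y': 29}
After line 2 (y overwritten, z added): d = {'x': 5, 'y': 17, 'z': 44}
After line 3 (total = 5 + 17 + 44 = 66): d = {'x': 5, 'y': 17, 'z': 44, 'total': 66}

{'x': 5, 'y': 17, 'z': 44, 'total': 66}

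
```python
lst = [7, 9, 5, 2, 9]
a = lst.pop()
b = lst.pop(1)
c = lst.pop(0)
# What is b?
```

After line 1: lst = [7, 9, 5, 2, 9]
After line 2 (pop() -> a = 9): lst = [7, 9, 5, 2]
After line 3 (pop(1) -> b = 9): lst = [7, 5, 2]
After line 4 (pop(0) -> c = 7): lst = [5, 2]

9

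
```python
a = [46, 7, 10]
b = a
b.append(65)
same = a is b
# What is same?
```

After line 1: a = [46, 7, 10]
After line 2 (b = a is an alias, same object): a = [46, 7, 10], b = [46, 7, 10]
After line 3 (b.append mutates the shared list): a = [46, 7, 10, 65], b = [46, 7, 10, 65]
After line 4 (same = a is b; same object -> True): same = True

True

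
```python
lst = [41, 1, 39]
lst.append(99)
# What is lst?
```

[41, 1, 39, 99]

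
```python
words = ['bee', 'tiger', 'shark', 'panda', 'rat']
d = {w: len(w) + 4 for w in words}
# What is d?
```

{'bee': 7, 'tiger': 9, 'shark': 9, 'panda': 9, 'rat': 7}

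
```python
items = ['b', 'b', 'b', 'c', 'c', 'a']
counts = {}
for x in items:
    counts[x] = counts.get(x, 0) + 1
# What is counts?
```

Initial: counts = {}, items = ['b', 'b', 'b', 'c', 'c', 'a']
See 'b': counts = {'b': 1}
See 'b': counts = {'b': 2}
See 'b': counts = {'b': 3}
See 'c': counts = {'b': 3, 'c': 1}
See 'c': counts = {'b': 3, 'c': 2}
See 'a': counts = {'b': 3, 'c': 2, 'a': 1}

{'b': 3, 'c': 2, 'a': 1}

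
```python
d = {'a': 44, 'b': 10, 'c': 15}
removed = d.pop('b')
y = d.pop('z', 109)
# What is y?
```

After line 1: d = {'a': 44, 'b': 10, 'c': 15}
After line 2 (pop 'b' returns 10): d = {'a': 44, 'c': 15}, removed = 10
After line 3 (pop 'z' missing, returns default 109): d = {'a': 44, 'c': 15}, y = 109

109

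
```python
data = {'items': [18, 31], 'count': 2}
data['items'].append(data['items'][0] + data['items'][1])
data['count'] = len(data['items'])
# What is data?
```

After line 1: data = {'items': [18, 31], 'count': 2}
After line 2 (append 18 + 31 = 49): data = {'items': [18, 31, 49], 'count': 2}
After line 3 (count = len(items) = 3): data = {'items': [18, 31, 49], 'count': 3}

{'items': [18, 31, 49], 'count': 3}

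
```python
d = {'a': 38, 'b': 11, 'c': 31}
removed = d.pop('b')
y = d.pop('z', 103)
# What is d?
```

After line 1: d = {'a': 38, 'b': 11, 'c': 31}
After line 2 (pop 'b' returns 11): d = {'a': 38, 'c': 31}, removed = 11
After line 3 (pop 'z' missing, returns default 103): d = {'a': 38, 'c': 31}, y = 103

{'a': 38, 'c': 31}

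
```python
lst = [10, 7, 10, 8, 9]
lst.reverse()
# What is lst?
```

[9, 8, 10, 7, 10]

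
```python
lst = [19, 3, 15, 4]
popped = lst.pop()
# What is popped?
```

4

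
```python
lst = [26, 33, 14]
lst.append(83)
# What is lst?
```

[26, 33, 14, 83]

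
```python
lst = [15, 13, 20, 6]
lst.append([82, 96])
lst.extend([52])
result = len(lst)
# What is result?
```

After line 1: lst = [15, 13, 20, 6]
After line 2 (append adds [82, 96] as single element): lst = [15, 13, 20, 6, [82, 96]]
After line 3 (extend unpacks [52], adds 52): lst = [15, 13, 20, 6, [82, 96], 52]
After line 4: result = len(lst) = 6

6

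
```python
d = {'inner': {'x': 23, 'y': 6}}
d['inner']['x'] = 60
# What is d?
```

After line 1: d = {'inner': {'x': 23, 'y': 6}}
After line 2 (inner x overwritten): d = {'inner': {'x': 60, 'y': 6}}

{'inner': {'x': 60, 'y': 6}}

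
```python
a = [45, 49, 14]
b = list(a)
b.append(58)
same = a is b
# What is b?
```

After line 1: a = [45, 49, 14]
After line 2 (b = list(a) is a shallow copy, new object): a = [45, 49, 14], b = [45, 49, 14]
After line 3 (append only mutates b): a = [45, 49, 14], b = [45, 49, 14, 58]
After line 4 (same = a is b; different objects -> False): same = False

[45, 49, 14, 58]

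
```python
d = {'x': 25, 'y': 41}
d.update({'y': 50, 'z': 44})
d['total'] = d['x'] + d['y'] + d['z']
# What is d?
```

After line 1: d = {'x': 25, 'y': 41}
After line 2 (y overwritten, z added): d = {'x': 25, 'y': 50, 'z': 44}
After line 3 (total = 25 + 50 + 44 = 119): d = {'x': 25, 'y': 50, 'z': 44, 'total': 119}

{'x': 25, 'y': 50, 'z': 44, 'total': 119}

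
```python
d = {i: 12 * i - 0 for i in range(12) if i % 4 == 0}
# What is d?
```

{0: 0, 4: 48, 8: 96}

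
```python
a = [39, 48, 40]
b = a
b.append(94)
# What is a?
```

After line 1: a = [39, 48, 40]
After line 2 (b = a is an alias, same object): a = [39, 48, 40], b = [39, 48, 40]
After line 3 (b.append mutates the shared list): a = [39, 48, 40, 94], b = [39, 48, 40, 94]

[39, 48, 40, 94]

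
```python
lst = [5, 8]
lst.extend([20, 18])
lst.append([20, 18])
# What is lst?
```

After line 1: lst = [5, 8]
After line 2 (extend unpacks [20, 18]): lst = [5, 8, 20, 18]
After line 3 (append adds [20, 18] as single element): lst = [5, 8, 20, 18, [20, 18]]

[5, 8, 20, 18, [20, 18]]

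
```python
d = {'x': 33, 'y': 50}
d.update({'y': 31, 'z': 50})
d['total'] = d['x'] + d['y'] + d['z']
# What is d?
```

After line 1: d = {'x': 33, 'y': 50}
After line 2 (y overwritten, z added): d = {'x': 33, 'y': 31, 'z': 50}
After line 3 (total = 33 + 31 + 50 = 114): d = {'x': 33, 'y': 31, 'z': 50, 'total': 114}

{'x': 33, 'y': 31, 'z': 50, 'total': 114}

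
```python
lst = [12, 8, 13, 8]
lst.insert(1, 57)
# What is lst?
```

[12, 57, 8, 13, 8]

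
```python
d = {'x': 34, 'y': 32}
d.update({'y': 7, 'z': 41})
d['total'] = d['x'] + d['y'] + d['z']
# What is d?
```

After line 1: d = {'x': 34, 'y': 32}
After line 2 (y overwritten, z added): d = {'x': 34, 'y': 7, 'z': 41}
After line 3 (total = 34 + 7 + 41 = 82): d = {'x': 34, 'y': 7, 'z': 41, 'total': 82}

{'x': 34, 'y': 7, 'z': 41, 'total': 82}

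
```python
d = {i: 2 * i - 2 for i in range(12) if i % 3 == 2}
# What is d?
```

{2: 2, 5: 8, 8: 14, 11: 20}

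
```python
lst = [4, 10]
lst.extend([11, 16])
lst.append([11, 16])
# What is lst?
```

After line 1: lst = [4, 10]
After line 2 (extend unpacks [11, 16]): lst = [4, 10, 11, 16]
After line 3 (append adds [11, 16] as single element): lst = [4, 10, 11, 16, [11, 16]]

[4, 10, 11, 16, [11, 16]]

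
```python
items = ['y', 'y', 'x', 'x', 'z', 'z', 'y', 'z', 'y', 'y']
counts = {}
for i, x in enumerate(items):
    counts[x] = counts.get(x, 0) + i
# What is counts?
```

Initial: counts = {}, items = ['y', 'y', 'x', 'x', 'z', 'z', 'y', 'z', 'y', 'y']
i=0, x='y': counts = {'y': 0}
i=1, x='y': counts = {'y': 1}
i=2, x='x': counts = {'y': 1, 'x': 2}
i=3, x='x': counts = {'y': 1, 'x': 5}
i=4, x='z': counts = {'y': 1, 'x': 5, 'z': 4}
i=5, x='z': counts = {'y': 1, 'x': 5, 'z': 9}
i=6, x='y': counts = {'y': 7, 'x': 5, 'z': 9}
i=7, x='z': counts = {'y': 7, 'x': 5, 'z': 16}
i=8, x='y': counts = {'y': 15, 'x': 5, 'z': 16}
i=9, x='y': counts = {'y': 24, 'x': 5, 'z': 16}

{'y': 24, 'x': 5, 'z': 16}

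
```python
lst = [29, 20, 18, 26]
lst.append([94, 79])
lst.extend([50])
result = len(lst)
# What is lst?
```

After line 1: lst = [29, 20, 18, 26]
After line 2 (append adds [94, 79] as single element): lst = [29, 20, 18, 26, [94, 79]]
After line 3 (extend unpacks [50], adds 50): lst = [29, 20, 18, 26, [94, 79], 50]
After line 4: result = len(lst) = 6

[29, 20, 18, 26, [94, 79], 50]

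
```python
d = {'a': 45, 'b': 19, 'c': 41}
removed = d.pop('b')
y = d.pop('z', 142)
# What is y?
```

After line 1: d = {'a': 45, 'b': 19, 'c': 41}
After line 2 (pop 'b' returns 19): d = {'a': 45, 'c': 41}, removed = 19
After line 3 (pop 'z' missing, returns default 142): d = {'a': 45, 'c': 41}, y = 142

142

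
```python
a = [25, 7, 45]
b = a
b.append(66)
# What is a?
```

After line 1: a = [25, 7, 45]
After line 2 (b = a is an alias, same object): a = [25, 7, 45], b = [25, 7, 45]
After line 3 (b.append mutates the shared list): a = [25, 7, 45, 66], b = [25, 7, 45, 66]

[25, 7, 45, 66]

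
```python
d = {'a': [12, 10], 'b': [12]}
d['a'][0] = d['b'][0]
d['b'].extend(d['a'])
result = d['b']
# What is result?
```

After line 1: d = {'a': [12, 10], 'b': [12]}
After line 2 (a[0] = b[0] = 12): d = {'a': [12, 10], 'b': [12]}
After line 3 (b.extend(a) appends [12, 10]): d = {'a': [12, 10], 'b': [12, 12, 10]}
After line 4: result = d['b'] = [12, 12, 10]

[12, 12, 10]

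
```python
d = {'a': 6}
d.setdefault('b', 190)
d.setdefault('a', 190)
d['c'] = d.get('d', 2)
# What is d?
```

After line 1: d = {'a': 6}
After line 2 (setdefault adds 'b'=190): d = {'a': 6, 'b': 190}
After line 3 (setdefault 'a' no-op, already exists): d = {'a': 6, 'b': 190}
After line 4 (get('d', 2) returns default since 'd' not in d): d = {'a': 6, 'b': 190, 'c': 2}

{'a': 6, 'b': 190, 'c': 2}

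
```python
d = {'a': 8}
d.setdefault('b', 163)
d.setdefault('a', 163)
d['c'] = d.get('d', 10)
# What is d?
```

After line 1: d = {'a': 8}
After line 2 (setdefault adds 'b'=163): d = {'a': 8, 'b': 163}
After line 3 (setdefault 'a' no-op, already exists): d = {'a': 8, 'b': 163}
After line 4 (get('d', 10) returns default since 'd' not in d): d = {'a': 8, 'b': 163, 'c': 10}

{'a': 8, 'b': 163, 'c': 10}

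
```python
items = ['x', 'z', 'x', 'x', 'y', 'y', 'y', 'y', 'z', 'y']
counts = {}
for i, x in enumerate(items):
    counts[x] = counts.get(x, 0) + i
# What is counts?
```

Initial: counts = {}, items = ['x', 'z', 'x', 'x', 'y', 'y', 'y', 'y', 'z', 'y']
i=0, x='x': counts = {'x': 0}
i=1, x='z': counts = {'x': 0, 'z': 1}
i=2, x='x': counts = {'x': 2, 'z': 1}
i=3, x='x': counts = {'x': 5, 'z': 1}
i=4, x='y': counts = {'x': 5, 'z': 1, 'y': 4}
i=5, x='y': counts = {'x': 5, 'z': 1, 'y': 9}
i=6, x='y': counts = {'x': 5, 'z': 1, 'y': 15}
i=7, x='y': counts = {'x': 5, 'z': 1, 'y': 22}
i=8, x='z': counts = {'x': 5, 'z': 9, 'y': 22}
i=9, x='y': counts = {'x': 5, 'z': 9, 'y': 31}

{'x': 5, 'z': 9, 'y': 31}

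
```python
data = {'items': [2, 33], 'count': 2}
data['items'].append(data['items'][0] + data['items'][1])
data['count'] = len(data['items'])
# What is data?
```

After line 1: data = {'items': [2, 33], 'count': 2}
After line 2 (append 2 + 33 = 35): data = {'items': [2, 33, 35], 'count': 2}
After line 3 (count = len(items) = 3): data = {'items': [2, 33, 35], 'count': 3}

{'items': [2, 33, 35], 'count': 3}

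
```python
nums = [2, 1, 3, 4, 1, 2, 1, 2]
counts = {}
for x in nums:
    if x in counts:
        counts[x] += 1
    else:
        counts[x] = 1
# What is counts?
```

Initial: counts = {}, nums = [2, 1, 3, 4, 1, 2, 1, 2]
See 2: counts = {2: 1}
See 1: counts = {2: 1, 1: 1}
See 3: counts = {2: 1, 1: 1, 3: 1}
See 4: counts = {2: 1, 1: 1, 3: 1, 4: 1}
See 1: counts = {2: 1, 1: 2, 3: 1, 4: 1}
See 2: counts = {2: 2, 1: 2, 3: 1, 4: 1}
See 1: counts = {2: 2, 1: 3, 3: 1, 4: 1}
See 2: counts = {2: 3, 1: 3, 3: 1, 4: 1}

{2: 3, 1: 3, 3: 1, 4: 1}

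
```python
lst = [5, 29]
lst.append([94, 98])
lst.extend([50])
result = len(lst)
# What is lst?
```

After line 1: lst = [5, 29]
After line 2 (append adds [94, 98] as single element): lst = [5, 29, [94, 98]]
After line 3 (extend unpacks [50], adds 50): lst = [5, 29, [94, 98], 50]
After line 4: result = len(lst) = 4

[5, 29, [94, 98], 50]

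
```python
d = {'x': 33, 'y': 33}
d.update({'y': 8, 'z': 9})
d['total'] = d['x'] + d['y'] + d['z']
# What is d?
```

After line 1: d = {'x': 33, 'y': 33}
After line 2 (y overwritten, z added): d = {'x': 33, 'y': 8, 'z': 9}
After line 3 (total = 33 + 8 + 9 = 50): d = {'x': 33, 'y': 8, 'z': 9, 'total': 50}

{'x': 33, 'y': 8, 'z': 9, 'total': 50}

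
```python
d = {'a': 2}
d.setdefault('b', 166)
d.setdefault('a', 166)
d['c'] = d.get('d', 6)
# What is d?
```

After line 1: d = {'a': 2}
After line 2 (setdefault adds 'b'=166): d = {'a': 2, 'b': 166}
After line 3 (setdefault 'a' no-op, already exists): d = {'a': 2, 'b': 166}
After line 4 (get('d', 6) returns default since 'd' not in d): d = {'a': 2, 'b': 166, 'c': 6}

{'a': 2, 'b': 166, 'c': 6}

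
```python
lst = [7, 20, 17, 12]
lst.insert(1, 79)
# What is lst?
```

[7, 79, 20, 17, 12]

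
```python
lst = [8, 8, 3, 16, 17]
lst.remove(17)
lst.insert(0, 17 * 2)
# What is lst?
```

After line 1: lst = [8, 8, 3, 16, 17]
After line 2 (remove first 17): lst = [8, 8, 3, 16]
After line 3 (insert 34 at index 0): lst = [34, 8, 8, 3, 16]

[34, 8, 8, 3, 16]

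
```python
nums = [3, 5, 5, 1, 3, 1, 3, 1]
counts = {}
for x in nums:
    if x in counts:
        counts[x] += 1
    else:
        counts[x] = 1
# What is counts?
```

Initial: counts = {}, nums = [3, 5, 5, 1, 3, 1, 3, 1]
See 3: counts = {3: 1}
See 5: counts = {3: 1, 5: 1}
See 5: counts = {3: 1, 5: 2}
See 1: counts = {3: 1, 5: 2, 1: 1}
See 3: counts = {3: 2, 5: 2, 1: 1}
See 1: counts = {3: 2, 5: 2, 1: 2}
See 3: counts = {3: 3, 5: 2, 1: 2}
See 1: counts = {3: 3, 5: 2, 1: 3}

{3: 3, 5: 2, 1: 3}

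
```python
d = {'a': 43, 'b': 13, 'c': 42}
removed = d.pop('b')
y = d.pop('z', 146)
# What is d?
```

After line 1: d = {'a': 43, 'b': 13, 'c': 42}
After line 2 (pop 'b' returns 13): d = {'a': 43, 'c': 42}, removed = 13
After line 3 (pop 'z' missing, returns default 146): d = {'a': 43, 'c': 42}, y = 146

{'a': 43, 'c': 42}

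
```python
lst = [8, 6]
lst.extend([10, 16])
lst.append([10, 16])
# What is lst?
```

After line 1: lst = [8, 6]
After line 2 (extend unpacks [10, 16]): lst = [8, 6, 10, 16]
After line 3 (append adds [10, 16] as single element): lst = [8, 6, 10, 16, [10, 16]]

[8, 6, 10, 16, [10, 16]]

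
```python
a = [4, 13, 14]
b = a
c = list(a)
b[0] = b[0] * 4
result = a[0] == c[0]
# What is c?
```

After line 1: a = [4, 13, 14]
After line 2 (b = a, alias): a = [4, 13, 14], b = [4, 13, 14]
After line 3 (c = list(a) is a copy, new object): c = [4, 13, 14]
After line 4 (b[0] = 4 * 4 = 16; mutates shared a/b): a = b = [16, 13, 14], c = [4, 13, 14]
After line 5 (a[0] = 16, c[0] = 4; result = False)

[4, 13, 14]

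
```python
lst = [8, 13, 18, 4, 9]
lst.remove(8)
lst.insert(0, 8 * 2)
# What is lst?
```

After line 1: lst = [8, 13, 18, 4, 9]
After line 2 (remove first 8): lst = [13, 18, 4, 9]
After line 3 (insert 16 at index 0): lst = [16, 13, 18, 4, 9]

[16, 13, 18, 4, 9]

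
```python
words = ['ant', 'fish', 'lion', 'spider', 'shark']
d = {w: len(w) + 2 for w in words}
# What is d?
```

{'ant': 5, 'fish': 6, 'lion': 6, 'spider': 8, 'shark': 7}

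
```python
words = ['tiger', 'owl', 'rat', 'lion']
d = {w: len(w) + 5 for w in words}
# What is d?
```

{'tiger': 10, 'owl': 8, 'rat': 8, 'lion': 9}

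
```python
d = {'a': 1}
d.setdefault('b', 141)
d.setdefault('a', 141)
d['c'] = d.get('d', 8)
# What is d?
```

After line 1: d = {'a': 1}
After line 2 (setdefault adds 'b'=141): d = {'a': 1, 'b': 141}
After line 3 (setdefault 'a' no-op, already exists): d = {'a': 1, 'b': 141}
After line 4 (get('d', 8) returns default since 'd' not in d): d = {'a': 1, 'b': 141, 'c': 8}

{'a': 1, 'b': 141, 'c': 8}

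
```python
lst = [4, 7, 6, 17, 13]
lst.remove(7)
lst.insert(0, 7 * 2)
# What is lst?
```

After line 1: lst = [4, 7, 6, 17, 13]
After line 2 (remove first 7): lst = [4, 6, 17, 13]
After line 3 (insert 14 at index 0): lst = [14, 4, 6, 17, 13]

[14, 4, 6, 17, 13]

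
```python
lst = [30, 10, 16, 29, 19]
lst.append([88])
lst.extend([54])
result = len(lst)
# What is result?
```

After line 1: lst = [30, 10, 16, 29, 19]
After line 2 (append adds [88] as single element): lst = [30, 10, 16, 29, 19, [88]]
After line 3 (extend unpacks [54], adds 54): lst = [30, 10, 16, 29, 19, [88], 54]
After line 4: result = len(lst) = 7

7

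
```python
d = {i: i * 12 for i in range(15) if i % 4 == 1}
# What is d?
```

{1: 12, 5: 60, 9: 108, 13: 156}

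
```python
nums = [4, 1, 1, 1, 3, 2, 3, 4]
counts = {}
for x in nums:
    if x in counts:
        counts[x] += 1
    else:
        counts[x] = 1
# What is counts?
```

Initial: counts = {}, nums = [4, 1, 1, 1, 3, 2, 3, 4]
See 4: counts = {4: 1}
See 1: counts = {4: 1, 1: 1}
See 1: counts = {4: 1, 1: 2}
See 1: counts = {4: 1, 1: 3}
See 3: counts = {4: 1, 1: 3, 3: 1}
See 2: counts = {4: 1, 1: 3, 3: 1, 2: 1}
See 3: counts = {4: 1, 1: 3, 3: 2, 2: 1}
See 4: counts = {4: 2, 1: 3, 3: 2, 2: 1}

{4: 2, 1: 3, 3: 2, 2: 1}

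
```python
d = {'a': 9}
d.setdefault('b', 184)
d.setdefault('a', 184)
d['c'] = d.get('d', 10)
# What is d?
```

After line 1: d = {'a': 9}
After line 2 (setdefault adds 'b'=184): d = {'a': 9, 'b': 184}
After line 3 (setdefault 'a' no-op, already exists): d = {'a': 9, 'b': 184}
After line 4 (get('d', 10) returns default since 'd' not in d): d = {'a': 9, 'b': 184, 'c': 10}

{'a': 9, 'b': 184, 'c': 10}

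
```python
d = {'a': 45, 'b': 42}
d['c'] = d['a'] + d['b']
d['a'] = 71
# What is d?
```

After line 1: d = {'a': 45, 'b': 42}
After line 2 (d['c'] = 45 + 42): d = {'a': 45, 'b': 42, 'c': 87}
After line 3: d = {'a': 71, 'b': 42, 'c': 87}

{'a': 71, 'b': 42, 'c': 87}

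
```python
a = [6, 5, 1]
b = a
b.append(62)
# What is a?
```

After line 1: a = [6, 5, 1]
After line 2 (b = a is an alias, same object): a = [6, 5, 1], b = [6, 5, 1]
After line 3 (b.append mutates the shared list): a = [6, 5, 1, 62], b = [6, 5, 1, 62]

[6, 5, 1, 62]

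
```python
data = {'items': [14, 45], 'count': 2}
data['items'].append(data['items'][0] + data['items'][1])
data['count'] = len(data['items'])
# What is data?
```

After line 1: data = {'items': [14, 45], 'count': 2}
After line 2 (append 14 + 45 = 59): data = {'items': [14, 45, 59], 'count': 2}
After line 3 (count = len(items) = 3): data = {'items': [14, 45, 59], 'count': 3}

{'items': [14, 45, 59], 'count': 3}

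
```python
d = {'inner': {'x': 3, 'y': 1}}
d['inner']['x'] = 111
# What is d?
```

After line 1: d = {'inner': {'x': 3, 'y': 1}}
After line 2 (inner x overwritten): d = {'inner': {'x': 111, 'y': 1}}

{'inner': {'x': 111, 'y': 1}}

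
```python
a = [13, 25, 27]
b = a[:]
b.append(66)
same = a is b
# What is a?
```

After line 1: a = [13, 25, 27]
After line 2 (b = a[:] is a shallow copy, new object): a = [13, 25, 27], b = [13, 25, 27]
After line 3 (append only mutates b): a = [13, 25, 27], b = [13, 25, 27, 66]
After line 4 (same = a is b; different objects -> False): same = False

[13, 25, 27]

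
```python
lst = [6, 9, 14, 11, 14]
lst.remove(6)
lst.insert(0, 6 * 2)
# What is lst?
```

After line 1: lst = [6, 9, 14, 11, 14]
After line 2 (remove first 6): lst = [9, 14, 11, 14]
After line 3 (insert 12 at index 0): lst = [12, 9, 14, 11, 14]

[12, 9, 14, 11, 14]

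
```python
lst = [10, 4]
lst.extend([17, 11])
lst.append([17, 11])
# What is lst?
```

After line 1: lst = [10, 4]
After line 2 (extend unpacks [17, 11]): lst = [10, 4, 17, 11]
After line 3 (append adds [17, 11] as single element): lst = [10, 4, 17, 11, [17, 11]]

[10, 4, 17, 11, [17, 11]]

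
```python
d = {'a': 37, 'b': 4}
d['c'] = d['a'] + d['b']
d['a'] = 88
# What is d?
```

After line 1: d = {'a': 37, 'b': 4}
After line 2 (d['c'] = 37 + 4): d = {'a': 37, 'b': 4, 'c': 41}
After line 3: d = {'a': 88, 'b': 4, 'c': 41}

{'a': 88, 'b': 4, 'c': 41}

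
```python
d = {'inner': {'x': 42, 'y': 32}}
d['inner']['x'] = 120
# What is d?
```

After line 1: d = {'inner': {'x': 42, 'y': 32}}
After line 2 (inner x overwritten): d = {'inner': {'x': 120, 'y': 32}}

{'inner': {'x': 120, 'y': 32}}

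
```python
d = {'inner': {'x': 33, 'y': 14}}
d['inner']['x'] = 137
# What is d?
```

After line 1: d = {'inner': {'x': 33, 'y': 14}}
After line 2 (inner x overwritten): d = {'inner': {'x': 137, 'y': 14}}

{'inner': {'x': 137, 'y': 14}}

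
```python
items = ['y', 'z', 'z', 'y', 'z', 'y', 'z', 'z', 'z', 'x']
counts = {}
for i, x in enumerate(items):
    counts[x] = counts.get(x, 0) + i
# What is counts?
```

Initial: counts = {}, items = ['y', 'z', 'z', 'y', 'z', 'y', 'z', 'z', 'z', 'x']
i=0, x='y': counts = {'y': 0}
i=1, x='z': counts = {'y': 0, 'z': 1}
i=2, x='z': counts = {'y': 0, 'z': 3}
i=3, x='y': counts = {'y': 3, 'z': 3}
i=4, x='z': counts = {'y': 3, 'z': 7}
i=5, x='y': counts = {'y': 8, 'z': 7}
i=6, x='z': counts = {'y': 8, 'z': 13}
i=7, x='z': counts = {'y': 8, 'z': 20}
i=8, x='z': counts = {'y': 8, 'z': 28}
i=9, x='x': counts = {'y': 8, 'z': 28, 'x': 9}

{'y': 8, 'z': 28, 'x': 9}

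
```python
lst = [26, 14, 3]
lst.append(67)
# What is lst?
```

[26, 14, 3, 67]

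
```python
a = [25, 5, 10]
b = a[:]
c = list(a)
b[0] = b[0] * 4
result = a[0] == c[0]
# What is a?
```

After line 1: a = [25, 5, 10]
After line 2 (b = a[:], copy): a = [25, 5, 10], b = [25, 5, 10]
After line 3 (c = list(a) is a copy, new object): c = [25, 5, 10]
After line 4 (b[0] = 25 * 4 = 100; only b mutates (copy)): a = [25, 5, 10], b = [100, 5, 10], c = [25, 5, 10]
After line 5 (a[0] = 25, c[0] = 25; result = True)

[25, 5, 10]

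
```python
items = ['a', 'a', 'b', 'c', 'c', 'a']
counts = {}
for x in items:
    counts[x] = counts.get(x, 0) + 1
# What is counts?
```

Initial: counts = {}, items = ['a', 'a', 'b', 'c', 'c', 'a']
See 'a': counts = {'a': 1}
See 'a': counts = {'a': 2}
See 'b': counts = {'a': 2, 'b': 1}
See 'c': counts = {'a': 2, 'b': 1, 'c': 1}
See 'c': counts = {'a': 2, 'b': 1, 'c': 2}
See 'a': counts = {'a': 3, 'b': 1, 'c': 2}

{'a': 3, 'b': 1, 'c': 2}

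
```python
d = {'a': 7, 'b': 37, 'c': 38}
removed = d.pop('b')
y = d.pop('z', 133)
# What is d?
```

After line 1: d = {'a': 7, 'b': 37, 'c': 38}
After line 2 (pop 'b' returns 37): d = {'a': 7, 'c': 38}, removed = 37
After line 3 (pop 'z' missing, returns default 133): d = {'a': 7, 'c': 38}, y = 133

{'a': 7, 'c': 38}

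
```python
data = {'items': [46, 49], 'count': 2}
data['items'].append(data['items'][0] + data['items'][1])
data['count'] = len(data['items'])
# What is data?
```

After line 1: data = {'items': [46, 49], 'count': 2}
After line 2 (append 46 + 49 = 95): data = {'items': [46, 49, 95], 'count': 2}
After line 3 (count = len(items) = 3): data = {'items': [46, 49, 95], 'count': 3}

{'items': [46, 49, 95], 'count': 3}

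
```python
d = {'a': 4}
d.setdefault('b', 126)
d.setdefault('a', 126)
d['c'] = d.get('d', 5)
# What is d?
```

After line 1: d = {'a': 4}
After line 2 (setdefault adds 'b'=126): d = {'a': 4, 'b': 126}
After line 3 (setdefault 'a' no-op, already exists): d = {'a': 4, 'b': 126}
After line 4 (get('d', 5) returns default since 'd' not in d): d = {'a': 4, 'b': 126, 'c': 5}

{'a': 4, 'b': 126, 'c': 5}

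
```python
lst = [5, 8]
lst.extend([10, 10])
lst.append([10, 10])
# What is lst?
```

After line 1: lst = [5, 8]
After line 2 (extend unpacks [10, 10]): lst = [5, 8, 10, 10]
After line 3 (append adds [10, 10] as single element): lst = [5, 8, 10, 10, [10, 10]]

[5, 8, 10, 10, [10, 10]]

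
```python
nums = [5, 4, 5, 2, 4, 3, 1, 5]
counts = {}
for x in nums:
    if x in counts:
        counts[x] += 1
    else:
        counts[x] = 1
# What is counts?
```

Initial: counts = {}, nums = [5, 4, 5, 2, 4, 3, 1, 5]
See 5: counts = {5: 1}
See 4: counts = {5: 1, 4: 1}
See 5: counts = {5: 2, 4: 1}
See 2: counts = {5: 2, 4: 1, 2: 1}
See 4: counts = {5: 2, 4: 2, 2: 1}
See 3: counts = {5: 2, 4: 2, 2: 1, 3: 1}
See 1: counts = {5: 2, 4: 2, 2: 1, 3: 1, 1: 1}
See 5: counts = {5: 3, 4: 2, 2: 1, 3: 1, 1: 1}

{5: 3, 4: 2, 2: 1, 3: 1, 1: 1}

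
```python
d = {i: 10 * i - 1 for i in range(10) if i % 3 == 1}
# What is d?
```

{1: 9, 4: 39, 7: 69}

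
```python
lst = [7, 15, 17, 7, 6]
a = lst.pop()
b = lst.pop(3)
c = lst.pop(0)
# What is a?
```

After line 1: lst = [7, 15, 17, 7, 6]
After line 2 (pop() -> a = 6): lst = [7, 15, 17, 7]
After line 3 (pop(3) -> b = 7): lst = [7, 15, 17]
After line 4 (pop(0) -> c = 7): lst = [15, 17]

6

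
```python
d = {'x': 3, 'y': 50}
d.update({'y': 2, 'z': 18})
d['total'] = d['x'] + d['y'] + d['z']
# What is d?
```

After line 1: d = {'x': 3, 'y': 50}
After line 2 (y overwritten, z added): d = {'x': 3, 'y': 2, 'z': 18}
After line 3 (total = 3 + 2 + 18 = 23): d = {'x': 3, 'y': 2, 'z': 18, 'total': 23}

{'x': 3, 'y': 2, 'z': 18, 'total': 23}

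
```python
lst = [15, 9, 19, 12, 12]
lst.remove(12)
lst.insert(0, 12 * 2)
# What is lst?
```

After line 1: lst = [15, 9, 19, 12, 12]
After line 2 (remove first 12): lst = [15, 9, 19, 12]
After line 3 (insert 24 at index 0): lst = [24, 15, 9, 19, 12]

[24, 15, 9, 19, 12]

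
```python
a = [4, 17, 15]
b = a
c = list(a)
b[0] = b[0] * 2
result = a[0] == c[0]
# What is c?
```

After line 1: a = [4, 17, 15]
After line 2 (b = a, alias): a = [4, 17, 15], b = [4, 17, 15]
After line 3 (c = list(a) is a copy, new object): c = [4, 17, 15]
After line 4 (b[0] = 4 * 2 = 8; mutates shared a/b): a = b = [8, 17, 15], c = [4, 17, 15]
After line 5 (a[0] = 8, c[0] = 4; result = False)

[4, 17, 15]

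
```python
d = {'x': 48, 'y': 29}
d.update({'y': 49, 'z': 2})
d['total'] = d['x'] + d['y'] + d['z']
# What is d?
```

After line 1: d = {'x': 48, 'y': 29}
After line 2 (y overwritten, z added): d = {'x': 48, 'y': 49, 'z': 2}
After line 3 (total = 48 + 49 + 2 = 99): d = {'x': 48, 'y': 49, 'z': 2, 'total': 99}

{'x': 48, 'y': 49, 'z': 2, 'total': 99}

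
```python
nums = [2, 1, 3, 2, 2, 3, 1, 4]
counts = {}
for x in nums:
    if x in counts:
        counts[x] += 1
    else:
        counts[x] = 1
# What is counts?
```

Initial: counts = {}, nums = [2, 1, 3, 2, 2, 3, 1, 4]
See 2: counts = {2: 1}
See 1: counts = {2: 1, 1: 1}
See 3: counts = {2: 1, 1: 1, 3: 1}
See 2: counts = {2: 2, 1: 1, 3: 1}
See 2: counts = {2: 3, 1: 1, 3: 1}
See 3: counts = {2: 3, 1: 1, 3: 2}
See 1: counts = {2: 3, 1: 2, 3: 2}
See 4: counts = {2: 3, 1: 2, 3: 2, 4: 1}

{2: 3, 1: 2, 3: 2, 4: 1}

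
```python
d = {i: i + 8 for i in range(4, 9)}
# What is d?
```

{4: 12, 5: 13, 6: 14, 7: 15, 8: 16}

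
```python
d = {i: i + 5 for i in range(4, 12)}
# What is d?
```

{4: 9, 5: 10, 6: 11, 7: 12, 8: 13, 9: 14, 10: 15, 11: 16}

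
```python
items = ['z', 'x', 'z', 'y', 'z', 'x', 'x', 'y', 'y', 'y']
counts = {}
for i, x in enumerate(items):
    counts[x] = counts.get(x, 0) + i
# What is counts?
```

Initial: counts = {}, items = ['z', 'x', 'z', 'y', 'z', 'x', 'x', 'y', 'y', 'y']
i=0, x='z': counts = {'z': 0}
i=1, x='x': counts = {'z': 0, 'x': 1}
i=2, x='z': counts = {'z': 2, 'x': 1}
i=3, x='y': counts = {'z': 2, 'x': 1, 'y': 3}
i=4, x='z': counts = {'z': 6, 'x': 1, 'y': 3}
i=5, x='x': counts = {'z': 6, 'x': 6, 'y': 3}
i=6, x='x': counts = {'z': 6, 'x': 12, 'y': 3}
i=7, x='y': counts = {'z': 6, 'x': 12, 'y': 10}
i=8, x='y': counts = {'z': 6, 'x': 12, 'y': 18}
i=9, x='y': counts = {'z': 6, 'x': 12, 'y': 27}

{'z': 6, 'x': 12, 'y': 27}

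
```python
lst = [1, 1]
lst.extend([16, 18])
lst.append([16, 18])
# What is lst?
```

After line 1: lst = [1, 1]
After line 2 (extend unpacks [16, 18]): lst = [1, 1, 16, 18]
After line 3 (append adds [16, 18] as single element): lst = [1, 1, 16, 18, [16, 18]]

[1, 1, 16, 18, [16, 18]]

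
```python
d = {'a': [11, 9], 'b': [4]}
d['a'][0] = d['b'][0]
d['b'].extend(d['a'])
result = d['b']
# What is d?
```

After line 1: d = {'a': [11, 9], 'b': [4]}
After line 2 (a[0] = b[0] = 4): d = {'a': [4, 9], 'b': [4]}
After line 3 (b.extend(a) appends [4, 9]): d = {'a': [4, 9], 'b': [4, 4, 9]}
After line 4: result = d['b'] = [4, 4, 9]

{'a': [4, 9], 'b': [4, 4, 9]}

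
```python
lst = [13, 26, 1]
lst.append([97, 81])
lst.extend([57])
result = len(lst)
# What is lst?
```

After line 1: lst = [13, 26, 1]
After line 2 (append adds [97, 81] as single element): lst = [13, 26, 1, [97, 81]]
After line 3 (extend unpacks [57], adds 57): lst = [13, 26, 1, [97, 81], 57]
After line 4: result = len(lst) = 5

[13, 26, 1, [97, 81], 57]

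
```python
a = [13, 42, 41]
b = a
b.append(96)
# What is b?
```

After line 1: a = [13, 42, 41]
After line 2 (b = a is an alias, same object): a = [13, 42, 41], b = [13, 42, 41]
After line 3 (b.append mutates the shared list): a = [13, 42, 41, 96], b = [13, 42, 41, 96]

[13, 42, 41, 96]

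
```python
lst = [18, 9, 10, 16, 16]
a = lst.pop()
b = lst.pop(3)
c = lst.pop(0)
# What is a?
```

After line 1: lst = [18, 9, 10, 16, 16]
After line 2 (pop() -> a = 16): lst = [18, 9, 10, 16]
After line 3 (pop(3) -> b = 16): lst = [18, 9, 10]
After line 4 (pop(0) -> c = 18): lst = [9, 10]

16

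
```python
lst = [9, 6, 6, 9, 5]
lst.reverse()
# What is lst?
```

[5, 9, 6, 6, 9]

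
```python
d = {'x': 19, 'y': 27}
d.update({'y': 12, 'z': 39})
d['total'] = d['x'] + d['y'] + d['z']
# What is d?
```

After line 1: d = {'x': 19, 'y': 27}
After line 2 (y overwritten, z added): d = {'x': 19, 'y': 12, 'z': 39}
After line 3 (total = 19 + 12 + 39 = 70): d = {'x': 19, 'y': 12, 'z': 39, 'total': 70}

{'x': 19, 'y': 12, 'z': 39, 'total': 70}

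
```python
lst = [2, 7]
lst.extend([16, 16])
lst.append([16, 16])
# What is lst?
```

After line 1: lst = [2, 7]
After line 2 (extend unpacks [16, 16]): lst = [2, 7, 16, 16]
After line 3 (append adds [16, 16] as single element): lst = [2, 7, 16, 16, [16, 16]]

[2, 7, 16, 16, [16, 16]]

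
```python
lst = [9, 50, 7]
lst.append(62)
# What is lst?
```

[9, 50, 7, 62]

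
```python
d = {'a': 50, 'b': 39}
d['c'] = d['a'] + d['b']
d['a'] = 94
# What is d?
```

After line 1: d = {'a': 50, 'b': 39}
After line 2 (d['c'] = 50 + 39): d = {'a': 50, 'b': 39, 'c': 89}
After line 3: d = {'a': 94, 'b': 39, 'c': 89}

{'a': 94, 'b': 39, 'c': 89}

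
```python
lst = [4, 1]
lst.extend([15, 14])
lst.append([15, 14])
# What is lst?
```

After line 1: lst = [4, 1]
After line 2 (extend unpacks [15, 14]): lst = [4, 1, 15, 14]
After line 3 (append adds [15, 14] as single element): lst = [4, 1, 15, 14, [15, 14]]

[4, 1, 15, 14, [15, 14]]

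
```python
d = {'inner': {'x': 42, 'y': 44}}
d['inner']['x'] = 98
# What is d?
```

After line 1: d = {'inner': {'x': 42, 'y': 44}}
After line 2 (inner x overwritten): d = {'inner': {'x': 98, 'y': 44}}

{'inner': {'x': 98, 'y': 44}}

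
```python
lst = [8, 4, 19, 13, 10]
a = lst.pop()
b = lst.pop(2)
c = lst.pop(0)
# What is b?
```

After line 1: lst = [8, 4, 19, 13, 10]
After line 2 (pop() -> a = 10): lst = [8, 4, 19, 13]
After line 3 (pop(2) -> b = 19): lst = [8, 4, 13]
After line 4 (pop(0) -> c = 8): lst = [4, 13]

19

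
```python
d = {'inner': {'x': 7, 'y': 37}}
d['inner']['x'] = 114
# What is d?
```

After line 1: d = {'inner': {'x': 7, 'y': 37}}
After line 2 (inner x overwritten): d = {'inner': {'x': 114, 'y': 37}}

{'inner': {'x': 114, 'y': 37}}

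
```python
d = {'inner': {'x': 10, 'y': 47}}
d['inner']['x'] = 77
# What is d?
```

After line 1: d = {'inner': {'x': 10, 'y': 47}}
After line 2 (inner x overwritten): d = {'inner': {'x': 77, 'y': 47}}

{'inner': {'x': 77, 'y': 47}}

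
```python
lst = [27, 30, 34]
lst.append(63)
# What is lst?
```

[27, 30, 34, 63]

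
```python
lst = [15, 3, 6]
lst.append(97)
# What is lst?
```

[15, 3, 6, 97]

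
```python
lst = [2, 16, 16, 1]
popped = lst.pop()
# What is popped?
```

1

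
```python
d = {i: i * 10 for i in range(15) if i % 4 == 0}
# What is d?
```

{0: 0, 4: 40, 8: 80, 12: 120}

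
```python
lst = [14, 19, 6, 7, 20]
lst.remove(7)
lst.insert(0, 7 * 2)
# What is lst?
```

After line 1: lst = [14, 19, 6, 7, 20]
After line 2 (remove first 7): lst = [14, 19, 6, 20]
After line 3 (insert 14 at index 0): lst = [14, 14, 19, 6, 20]

[14, 14, 19, 6, 20]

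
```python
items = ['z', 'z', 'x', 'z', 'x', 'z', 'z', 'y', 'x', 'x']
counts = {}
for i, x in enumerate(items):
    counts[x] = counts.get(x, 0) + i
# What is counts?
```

Initial: counts = {}, items = ['z', 'z', 'x', 'z', 'x', 'z', 'z', 'y', 'x', 'x']
i=0, x='z': counts = {'z': 0}
i=1, x='z': counts = {'z': 1}
i=2, x='x': counts = {'z': 1, 'x': 2}
i=3, x='z': counts = {'z': 4, 'x': 2}
i=4, x='x': counts = {'z': 4, 'x': 6}
i=5, x='z': counts = {'z': 9, 'x': 6}
i=6, x='z': counts = {'z': 15, 'x': 6}
i=7, x='y': counts = {'z': 15, 'x': 6, 'y': 7}
i=8, x='x': counts = {'z': 15, 'x': 14, 'y': 7}
i=9, x='x': counts = {'z': 15, 'x': 23, 'y': 7}

{'z': 15, 'x': 23, 'y': 7}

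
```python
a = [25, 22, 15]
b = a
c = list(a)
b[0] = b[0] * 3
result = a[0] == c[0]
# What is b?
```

After line 1: a = [25, 22, 15]
After line 2 (b = a, alias): a = [25, 22, 15], b = [25, 22, 15]
After line 3 (c = list(a) is a copy, new object): c = [25, 22, 15]
After line 4 (b[0] = 25 * 3 = 75; mutates shared a/b): a = b = [75, 22, 15], c = [25, 22, 15]
After line 5 (a[0] = 75, c[0] = 25; result = False)

[75, 22, 15]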